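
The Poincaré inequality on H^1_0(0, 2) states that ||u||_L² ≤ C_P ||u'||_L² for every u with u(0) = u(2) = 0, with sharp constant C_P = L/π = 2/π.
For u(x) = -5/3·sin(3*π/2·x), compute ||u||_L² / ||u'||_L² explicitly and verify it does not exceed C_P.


||u||_L² / ||u'||_L² = 2/(3*π) < C_P = 2/π.

u(x) = -5/3·sin(3*π/2·x), so u'(x) = -5*π*cos(3*π*x/2)/2.
Writing u(x) = A·sin(kπx/L) with A = -5/3 and k = 3, use ∫_0^L sin²(kπx/L) dx = L/2 and ∫_0^L cos²(kπx/L) dx = L/2.
u² = 25/9·sin²(3*π/2·x) and (u')² = 25*π^2/4·cos²(3*π/2·x), and each of sin², cos² integrates to L/2 = 1 over (0, 2).
∫_0^2 u² dx = 25/9, so ||u||_L² = 5/3.
∫_0^2 (u')² dx = 25*π^2/4, so ||u'||_L² = 5*π/2.
Ratio ||u||_L² / ||u'||_L² = 2/(3*π).
Sharp Poincaré constant on H^1_0(0, 2) is C_P = L/π = 2/π, achieved by sin(π/2·x).
This is the k = 3 harmonic; the ratio L/(kπ) is strictly less than C_P = L/π, consistent with the sharp inequality ||u||_L² ≤ C_P ||u'||_L².


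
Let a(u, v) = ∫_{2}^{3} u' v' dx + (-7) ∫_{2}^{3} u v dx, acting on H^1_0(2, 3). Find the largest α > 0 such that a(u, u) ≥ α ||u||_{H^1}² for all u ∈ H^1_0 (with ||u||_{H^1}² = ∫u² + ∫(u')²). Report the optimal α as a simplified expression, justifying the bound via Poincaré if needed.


α = (-7 + π^2)/(1 + π^2)

Coercivity of a(·,·) on H^1_0(2, 3) means a(u, u) ≥ α ||u||_{H^1}² for every u ∈ H^1_0.
The interval has length L = 1, and Poincaré/coercivity depend only on L. Here a(u, u) = ∫(u')² + (-7)·∫u².
Here c = -7 < 0 with |c| < (π/L)² = π^2, so coercivity still holds. The condition a(u,u) ≥ α||u||_{H^1}² reads (1−α)∫(u')² ≥ (α−c)∫u². Any admissible α is ≤ 1 (rapidly oscillating u have ∫u²/∫(u')² → 0), and α = 1 would force 0 ≥ (1−c)∫u², impossible since c < 1; so 1−α > 0. By the sharp Poincaré inequality on H^1_0 of an interval of length L, ∫(u')² ≥ (π/L)²∫u² with equality for the first sine mode sin(π(x−x₀)/L) (x₀ the left endpoint), so the inequality holds for all u iff (1−α)(π/L)² ≥ α − c, i.e. α ≤ ((π/L)² + c)/((π/L)² + 1) = (1 + c(L/π)²)/(1 + (L/π)²). (Direct route, valid since c ≤ 0: Poincaré gives c∫u² ≥ c(L/π)²∫(u')², so a(u,u) ≥ (1 + c(L/π)²)∫(u')², while ||u||_{H^1}² ≤ (1 + (L/π)²)∫(u')²; dividing yields the same α.) With (π/L)² = π^2 and c = -7, the largest admissible constant is α = ((π/L)² + c)/((π/L)² + 1).
Simplifying, α = (-7 + π^2)/(1 + π^2).


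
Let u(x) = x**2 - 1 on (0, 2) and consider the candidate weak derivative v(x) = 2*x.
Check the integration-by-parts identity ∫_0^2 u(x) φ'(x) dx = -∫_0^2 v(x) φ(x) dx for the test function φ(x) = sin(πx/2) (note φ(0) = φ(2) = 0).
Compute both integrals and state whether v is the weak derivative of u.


LHS = -8/π, RHS = -8/π. Yes, v = u' weakly.

u(x) = x**2 - 1, classical derivative u'(x) = 2*x.
φ(x) = sin(πx/2), so φ'(x) = π*cos(π*x/2)/2.
Note φ(0) = φ(2) = 0, so the boundary term u·φ vanishes.
LHS = ∫_0^2 u(x) φ'(x) dx = ∫_0^2 (π*x^2*cos(π*x/2)/2 - π*cos(π*x/2)/2) dx. Term by term:
  ∫_0^2 -π*cos(π*x/2)/2 dx = 0;  ∫_0^2 π*x^2*cos(π*x/2)/2 dx = -8/π.
Sum: 0 − 8/π = -8/π.
So LHS = -8/π.
∫_0^2 v(x) φ(x) dx = ∫_0^2 (2*x*sin(π*x/2)) dx. Term by term:
  ∫_0^2 2*x*sin(π*x/2) dx = 8/π.
So RHS = -∫_0^2 v(x) φ(x) dx = -8/π.
LHS = RHS, so the identity holds for this test φ.
Moreover u is smooth here and v(x) = u'(x) = 2*x pointwise, so the identity holds for every test function. Hence v is the weak derivative of u.


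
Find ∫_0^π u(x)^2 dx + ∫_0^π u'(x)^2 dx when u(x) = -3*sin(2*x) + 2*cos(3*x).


||u||_{H^1(0,π)}^2 = 96 + 85*π/2

u'(x) = -6*sin(3*x) - 6*cos(2*x).
Expand u² and (u')² and integrate term by term on (0, π), using: for integers n ≥ 1, ∫_0^π sin²(nx) dx = ∫_0^π cos²(nx) dx = π/2; for n ≠ n', ∫_0^π sin(nx)sin(n'x) dx = ∫_0^π cos(nx)cos(n'x) dx = 0; and by product-to-sum, ∫_0^π sin(nx)cos(n'x) dx = ½∫_0^π [sin((n+n')x) + sin((n−n')x)] dx, which is 0 when n+n' is even and 2n/(n²−n'²) when n+n' is odd (it need not vanish on (0, π)).
  u² squared terms: (-3)²·∫sin(2x)² dx = 9·π/2 = 9*π/2;  (2)²·∫cos(3x)² dx = 4·π/2 = 2*π.
  u² cross terms: 2·(-3)·(2)·∫sin(2x)·cos(3x) dx = -12·(-4/5) = 48/5.
  So ∫_0^π u² dx = 9*π/2 + 2*π + 48/5 = 48/5 + 13*π/2.
  (u')² squared terms: (-6)²·∫cos(2x)² dx = 36·π/2 = 18*π;  (-6)²·∫sin(3x)² dx = 36·π/2 = 18*π.
  (u')² cross terms: 2·(-6)·(-6)·∫cos(2x)·sin(3x) dx = 72·(6/5) = 432/5.
  So ∫_0^π (u')² dx = 18*π + 18*π + 432/5 = 432/5 + 36*π.
||u||_{H^1}^2 = (48/5 + 13*π/2) + (432/5 + 36*π) = 96 + 85*π/2.


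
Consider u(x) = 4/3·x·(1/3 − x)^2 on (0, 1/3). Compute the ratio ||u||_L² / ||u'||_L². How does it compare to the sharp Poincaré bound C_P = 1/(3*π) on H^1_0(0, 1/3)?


||u||_L² / ||u'||_L² = sqrt(14)/42 < C_P = 1/(3*π).

u(x) = 4/3·x·(1/3 − x)^2, so u'(x) = 4*x^2 - 16*x/9 + 4/27.
u(x) = 4/3·x·(1/3 − x)^2 vanishes at x = 0 and x = 1/3, so u ∈ H^1_0(0, 1/3). Differentiate via the product rule and integrate the resulting polynomials term by term.
  ∫_0^1/3 u² dx = ∫_0^1/3 (16*x^6/9 - 64*x^5/27 + 32*x^4/27 - 64*x^3/243 + 16*x^2/729) dx. Term by term:
    ∫_0^1/3 16*x^6/9 dx = 16/137781;  ∫_0^1/3 -64*x^5/27 dx = -32/59049;  ∫_0^1/3 32*x^4/27 dx = 32/32805;
    ∫_0^1/3 -64*x^3/243 dx = -16/19683;  ∫_0^1/3 16*x^2/729 dx = 16/59049.
  Sum: 16/137781 − 32/59049 + 32/32805 − 16/19683 + 16/59049 = 16/2066715.
  ∫_0^1/3 (u')² dx = ∫_0^1/3 (16*x^4 - 128*x^3/9 + 352*x^2/81 - 128*x/243 + 16/729) dx. Term by term:
    ∫_0^1/3 16*x^4 dx = 16/1215;  ∫_0^1/3 -128*x^3/9 dx = -32/729;  ∫_0^1/3 352*x^2/81 dx = 352/6561;
    ∫_0^1/3 -128*x/243 dx = -64/2187;  ∫_0^1/3 16/729 dx = 16/2187.
  Sum: 16/1215 − 32/729 + 352/6561 − 64/2187 + 16/2187 = 32/32805.
∫_0^1/3 u² dx = 16/2066715, so ||u||_L² = 4*sqrt(35)/8505.
∫_0^1/3 (u')² dx = 32/32805, so ||u'||_L² = 4*sqrt(10)/405.
Ratio ||u||_L² / ||u'||_L² = sqrt(14)/42.
Sharp Poincaré constant on H^1_0(0, 1/3) is C_P = L/π = 1/(3*π), achieved by sin(3*π·x).
A polynomial bump cannot attain the sharp Poincaré constant (only the first sine eigenfunction does), so the ratio is strictly less than C_P, consistent with ||u||_L² ≤ C_P ||u'||_L².


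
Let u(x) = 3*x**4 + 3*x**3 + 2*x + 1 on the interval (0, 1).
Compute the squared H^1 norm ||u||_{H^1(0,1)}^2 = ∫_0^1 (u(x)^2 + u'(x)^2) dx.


||u||_{H^1}^2 = 49031/420

The H^1 norm (squared) on an interval (0, L) is
  ||u||_{H^1}^2 = ∫_0^L u(x)^2 dx + ∫_0^L u'(x)^2 dx.
Compute u'(x) = 12*x**3 + 9*x**2 + 2.
Then u(x)^2 = 9*x**8 + 18*x**7 + 9*x**6 + 12*x**5 + 18*x**4 + 6*x**3 + 4*x**2 + 4*x + 1 and u'(x)^2 = 144*x**6 + 216*x**5 + 81*x**4 + 48*x**3 + 36*x**2 + 4.
Integrate each monomial from 0 to 1 using ∫_0^1 c·x^n dx = c·1^(n+1)/(n+1):
  ∫_0^1 u(x)^2 dx = ∫_0^1 (9*x^8 + 18*x^7 + 9*x^6 + 12*x^5 + 18*x^4 + 6*x^3 + 4*x^2 + 4*x + 1) dx. Term by term:
    ∫_0^1 9*x^8 dx = 1;  ∫_0^1 18*x^7 dx = 9/4;  ∫_0^1 9*x^6 dx = 9/7;
    ∫_0^1 12*x^5 dx = 2;  ∫_0^1 18*x^4 dx = 18/5;  ∫_0^1 6*x^3 dx = 3/2;
    ∫_0^1 4*x^2 dx = 4/3;  ∫_0^1 4*x dx = 2;  ∫_0^1 1 dx = 1.
  Sum: 1 + 9/4 + 9/7 + 2 + 18/5 + 3/2 + 4/3 + 2 + 1 = 6707/420.
  ∫_0^1 u'(x)^2 dx = ∫_0^1 (144*x^6 + 216*x^5 + 81*x^4 + 48*x^3 + 36*x^2 + 4) dx. Term by term:
    ∫_0^1 144*x^6 dx = 144/7;  ∫_0^1 216*x^5 dx = 36;  ∫_0^1 81*x^4 dx = 81/5;
    ∫_0^1 48*x^3 dx = 12;  ∫_0^1 36*x^2 dx = 12;  ∫_0^1 4 dx = 4.
  Sum: 144/7 + 36 + 81/5 + 12 + 12 + 4 = 3527/35.
Adding: ||u||_{H^1}^2 = 6707/420 + 3527/35 = 49031/420.


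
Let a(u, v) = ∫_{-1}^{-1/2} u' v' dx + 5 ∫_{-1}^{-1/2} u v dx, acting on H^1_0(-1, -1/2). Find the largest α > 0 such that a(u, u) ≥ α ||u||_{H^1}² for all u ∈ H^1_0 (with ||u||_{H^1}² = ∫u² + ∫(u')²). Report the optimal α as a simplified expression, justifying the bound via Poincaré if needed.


α = 1

Coercivity of a(·,·) on H^1_0(-1, -1/2) means a(u, u) ≥ α ||u||_{H^1}² for every u ∈ H^1_0.
The interval has length L = 1/2, and Poincaré/coercivity depend only on L. Here a(u, u) = ∫(u')² + (5)·∫u².
Here c = 5 ≥ 1, so a(u,u) = ∫(u')² + c∫u² ≥ ∫(u')² + ∫u² = ||u||_{H^1}², i.e. α = 1 works. No larger α is possible: a(u,u) ≥ α||u||_{H^1}² means (1−α)∫(u')² ≥ (α−c)∫u², and for the modes u_n = sin(nπ(x−x₀)/L) (x₀ the left endpoint) one has ∫u_n²/∫(u_n')² = (L/(nπ))² → 0, so a(u_n,u_n)/||u_n||_{H^1}² → 1. Hence the optimal constant is α = 1.
Therefore α = 1.


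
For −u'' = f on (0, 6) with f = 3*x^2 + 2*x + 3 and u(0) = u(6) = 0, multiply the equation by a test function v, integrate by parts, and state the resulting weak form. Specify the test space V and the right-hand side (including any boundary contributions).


V = H^1_0(0, 6) (so v(0) = v(6) = 0); weak form: ∫_0^6 u'v' dx = ∫_0^6 (3*x^2 + 2*x + 3) v dx for all v ∈ V.

Multiply both sides by a test function v and integrate from 0 to 6:
  ∫_0^6 −u''(x) v(x) dx = ∫_0^6 f(x) v(x) dx.
Integrate the LHS by parts once:
  ∫_0^6 −u'' v dx = −[u'(x) v(x)]_0^6 + ∫_0^6 u'(x) v'(x) dx.
Thus ∫_0^6 u'(x) v'(x) dx = ∫_0^6 f(x) v(x) dx + [u'(x) v(x)]_0^6.
Choose V so that boundary terms are either known or forced to vanish.
u is Dirichlet: u(0) = u(6) = 0. Let V = H^1_0(0, 6); then v(0) = v(6) = 0, and [u' v]_0^6 = 0.
Weak formulation: find u (satisfying any essential BC) such that ∫_0^6 u'(x) v'(x) dx = ∫_0^6 f v dx for all v ∈ V.
Substituting f(x) = 3*x^2 + 2*x + 3, the right-hand side is ∫_0^6 (3*x^2 + 2*x + 3) v dx.


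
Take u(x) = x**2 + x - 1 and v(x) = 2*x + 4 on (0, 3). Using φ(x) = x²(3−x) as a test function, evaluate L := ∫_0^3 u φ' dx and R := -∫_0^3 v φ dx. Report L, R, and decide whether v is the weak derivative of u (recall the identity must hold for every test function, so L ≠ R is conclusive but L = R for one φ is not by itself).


LHS = -621/20, RHS = -513/10. No, v is not the weak derivative of u.

u(x) = x**2 + x - 1, classical derivative u'(x) = 2*x + 1.
φ(x) = x²(3−x), so φ'(x) = 3*x*(2 - x).
Note φ(0) = φ(3) = 0, so the boundary term u·φ vanishes.
LHS = ∫_0^3 u(x) φ'(x) dx = ∫_0^3 (-3*x^4 + 3*x^3 + 9*x^2 - 6*x) dx. Term by term:
  ∫_0^3 -3*x^4 dx = -729/5;  ∫_0^3 3*x^3 dx = 243/4;  ∫_0^3 9*x^2 dx = 81;
  ∫_0^3 -6*x dx = -27.
Sum: -729/5 + 243/4 + 81 − 27 = -621/20.
So LHS = -621/20.
∫_0^3 v(x) φ(x) dx = ∫_0^3 (-2*x^4 + 2*x^3 + 12*x^2) dx. Term by term:
  ∫_0^3 -2*x^4 dx = -486/5;  ∫_0^3 2*x^3 dx = 81/2;  ∫_0^3 12*x^2 dx = 108.
Sum: -486/5 + 81/2 + 108 = 513/10.
So RHS = -∫_0^3 v(x) φ(x) dx = -513/10.
LHS − RHS = 81/4 ≠ 0, so the identity fails.
(For a valid weak derivative the identity must hold for EVERY test function, in particular this one. The failure shows v is NOT the weak derivative of u.)
Correct weak derivative would be u'(x) = 2*x + 1.


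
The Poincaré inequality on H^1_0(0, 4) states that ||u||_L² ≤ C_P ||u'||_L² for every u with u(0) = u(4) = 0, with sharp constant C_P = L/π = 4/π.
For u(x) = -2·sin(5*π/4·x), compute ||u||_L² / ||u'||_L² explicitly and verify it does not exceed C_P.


||u||_L² / ||u'||_L² = 4/(5*π) < C_P = 4/π.

u(x) = -2·sin(5*π/4·x), so u'(x) = -5*π*cos(5*π*x/4)/2.
Writing u(x) = A·sin(kπx/L) with A = -2 and k = 5, use ∫_0^L sin²(kπx/L) dx = L/2 and ∫_0^L cos²(kπx/L) dx = L/2.
u² = 4·sin²(5*π/4·x) and (u')² = 25*π^2/4·cos²(5*π/4·x), and each of sin², cos² integrates to L/2 = 2 over (0, 4).
∫_0^4 u² dx = 8, so ||u||_L² = 2*sqrt(2).
∫_0^4 (u')² dx = 25*π^2/2, so ||u'||_L² = 5*sqrt(2)*π/2.
Ratio ||u||_L² / ||u'||_L² = 4/(5*π).
Sharp Poincaré constant on H^1_0(0, 4) is C_P = L/π = 4/π, achieved by sin(π/4·x).
This is the k = 5 harmonic; the ratio L/(kπ) is strictly less than C_P = L/π, consistent with the sharp inequality ||u||_L² ≤ C_P ||u'||_L².


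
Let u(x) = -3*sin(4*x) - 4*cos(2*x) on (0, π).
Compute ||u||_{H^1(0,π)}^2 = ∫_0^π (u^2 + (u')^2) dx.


||u||_{H^1(0,π)}^2 = 233*π/2

u'(x) = 8*sin(2*x) - 12*cos(4*x).
Expand u² and (u')² and integrate term by term on (0, π), using: for integers n ≥ 1, ∫_0^π sin²(nx) dx = ∫_0^π cos²(nx) dx = π/2; for n ≠ n', ∫_0^π sin(nx)sin(n'x) dx = ∫_0^π cos(nx)cos(n'x) dx = 0; and by product-to-sum, ∫_0^π sin(nx)cos(n'x) dx = ½∫_0^π [sin((n+n')x) + sin((n−n')x)] dx, which is 0 when n+n' is even and 2n/(n²−n'²) when n+n' is odd (it need not vanish on (0, π)).
  u² squared terms: (-4)²·∫cos(2x)² dx = 16·π/2 = 8*π;  (-3)²·∫sin(4x)² dx = 9·π/2 = 9*π/2.
  u² cross terms: 2·(-4)·(-3)·∫cos(2x)·sin(4x) dx = 24·(0) = 0.
  So ∫_0^π u² dx = 8*π + 9*π/2 + 0 = 25*π/2.
  (u')² squared terms: (-12)²·∫cos(4x)² dx = 144·π/2 = 72*π;  (8)²·∫sin(2x)² dx = 64·π/2 = 32*π.
  (u')² cross terms: 2·(-12)·(8)·∫cos(4x)·sin(2x) dx = -192·(0) = 0.
  So ∫_0^π (u')² dx = 72*π + 32*π + 0 = 104*π.
||u||_{H^1}^2 = (25*π/2) + (104*π) = 233*π/2.


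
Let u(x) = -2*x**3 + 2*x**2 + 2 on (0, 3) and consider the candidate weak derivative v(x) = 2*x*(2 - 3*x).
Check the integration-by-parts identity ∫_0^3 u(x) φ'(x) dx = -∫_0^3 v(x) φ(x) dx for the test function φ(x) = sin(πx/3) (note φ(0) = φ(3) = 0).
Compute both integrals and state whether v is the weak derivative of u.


LHS = -648/π^3 + 126/π, RHS = -648/π^3 + 126/π. Yes, v = u' weakly.

u(x) = -2*x**3 + 2*x**2 + 2, classical derivative u'(x) = -6*x**2 + 4*x.
φ(x) = sin(πx/3), so φ'(x) = π*cos(π*x/3)/3.
Note φ(0) = φ(3) = 0, so the boundary term u·φ vanishes.
LHS = ∫_0^3 u(x) φ'(x) dx = ∫_0^3 (-2*π*x^3*cos(π*x/3)/3 + 2*π*x^2*cos(π*x/3)/3 + 2*π*cos(π*x/3)/3) dx. Term by term:
  ∫_0^3 2*π*cos(π*x/3)/3 dx = 0;  ∫_0^3 -2*π*x^3*cos(π*x/3)/3 dx = -648/π^3 + 162/π;  ∫_0^3 2*π*x^2*cos(π*x/3)/3 dx = -36/π.
Sum: 0 + -648/π^3 + 162/π − 36/π = -648/π^3 + 126/π.
So LHS = -648/π^3 + 126/π.
∫_0^3 v(x) φ(x) dx = ∫_0^3 (-6*x^2*sin(π*x/3) + 4*x*sin(π*x/3)) dx. Term by term:
  ∫_0^3 -6*x^2*sin(π*x/3) dx = -162/π + 648/π^3;  ∫_0^3 4*x*sin(π*x/3) dx = 36/π.
Sum: -162/π + 648/π^3 + 36/π = -126/π + 648/π^3.
So RHS = -∫_0^3 v(x) φ(x) dx = -648/π^3 + 126/π.
LHS = RHS, so the identity holds for this test φ.
Moreover u is smooth here and v(x) = u'(x) = -6*x**2 + 4*x pointwise, so the identity holds for every test function. Hence v is the weak derivative of u.


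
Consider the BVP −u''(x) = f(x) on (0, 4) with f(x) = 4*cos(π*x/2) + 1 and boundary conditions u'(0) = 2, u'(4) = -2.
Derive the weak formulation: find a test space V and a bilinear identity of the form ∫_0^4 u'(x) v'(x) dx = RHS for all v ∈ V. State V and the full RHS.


V = H^1(0, 4) (v unrestricted at boundary; u is determined up to an additive constant); weak form: ∫_0^4 u'v' dx = ∫_0^4 (4*cos(π*x/2) + 1) v dx − 2·v(4) − 2·v(0) for all v ∈ V.

Multiply both sides by a test function v and integrate from 0 to 4:
  ∫_0^4 −u''(x) v(x) dx = ∫_0^4 f(x) v(x) dx.
Integrate the LHS by parts once:
  ∫_0^4 −u'' v dx = −[u'(x) v(x)]_0^4 + ∫_0^4 u'(x) v'(x) dx.
Thus ∫_0^4 u'(x) v'(x) dx = ∫_0^4 f(x) v(x) dx + [u'(x) v(x)]_0^4.
Choose V so that boundary terms are either known or forced to vanish.
u has inhomogeneous Neumann u'(0) = 2, u'(4) = -2. [u' v]_0^4 = (-2)·v(4) − (2)·v(0) = − 2·v(4) − 2·v(0). Take V = H^1(0, 4); boundary term becomes part of RHS.
Weak formulation: find u (satisfying any essential BC) such that ∫_0^4 u'(x) v'(x) dx = ∫_0^4 f v dx − 2·v(4) − 2·v(0) for all v ∈ V (Neumann data are natural BCs: they enter the RHS as boundary terms).
Substituting f(x) = 4*cos(π*x/2) + 1, the right-hand side is ∫_0^4 (4*cos(π*x/2) + 1) v dx − 2·v(4) − 2·v(0).
Compatibility check (pure Neumann): taking v ≡ 1 ∈ V gives 0 = ∫_0^4 f dx + (-2) − (2), i.e. ∫_0^4 f dx must equal u'(0) − u'(4) = 4. Indeed ∫_0^4 (4*cos(π*x/2) + 1) dx = 4, so the data are compatible. The solution is then unique only up to an additive constant (fix it e.g. by requiring ∫_0^4 u dx = 0).


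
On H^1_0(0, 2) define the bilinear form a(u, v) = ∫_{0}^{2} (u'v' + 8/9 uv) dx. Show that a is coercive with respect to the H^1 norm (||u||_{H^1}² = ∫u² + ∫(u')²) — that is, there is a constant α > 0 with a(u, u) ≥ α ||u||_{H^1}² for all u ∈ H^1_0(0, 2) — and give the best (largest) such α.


α = (32/9 + π^2)/(4 + π^2)

Coercivity of a(·,·) on H^1_0(0, 2) means a(u, u) ≥ α ||u||_{H^1}² for every u ∈ H^1_0.
The interval has length L = 2, and Poincaré/coercivity depend only on L. Here a(u, u) = ∫(u')² + (8/9)·∫u².
Here 0 < c = 8/9 < 1. The condition a(u,u) ≥ α||u||_{H^1}² reads (1−α)∫(u')² ≥ (α−c)∫u². Any admissible α is ≤ 1 (rapidly oscillating u have ∫u²/∫(u')² → 0), and α = 1 would force 0 ≥ (1−c)∫u², impossible since c < 1; so 1−α > 0. By the sharp Poincaré inequality on H^1_0 of an interval of length L, ∫(u')² ≥ (π/L)²∫u² with equality for the first sine mode sin(π(x−x₀)/L) (x₀ the left endpoint), so the inequality holds for all u iff (1−α)(π/L)² ≥ α − c, i.e. α ≤ ((π/L)² + c)/((π/L)² + 1) = (1 + c(L/π)²)/(1 + (L/π)²). With (π/L)² = π^2/4 and c = 8/9, the largest admissible constant is α = ((π/L)² + c)/((π/L)² + 1).
Simplifying, α = (32/9 + π^2)/(4 + π^2).


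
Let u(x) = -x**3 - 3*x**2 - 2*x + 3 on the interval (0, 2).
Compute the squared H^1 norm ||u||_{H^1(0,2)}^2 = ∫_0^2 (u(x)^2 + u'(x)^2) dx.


||u||_{H^1}^2 = 55834/105

The H^1 norm (squared) on an interval (0, L) is
  ||u||_{H^1}^2 = ∫_0^L u(x)^2 dx + ∫_0^L u'(x)^2 dx.
Compute u'(x) = -3*x**2 - 6*x - 2.
Then u(x)^2 = x**6 + 6*x**5 + 13*x**4 + 6*x**3 - 14*x**2 - 12*x + 9 and u'(x)^2 = 9*x**4 + 36*x**3 + 48*x**2 + 24*x + 4.
Integrate each monomial from 0 to 2 using ∫_0^2 c·x^n dx = c·2^(n+1)/(n+1):
  ∫_0^2 u(x)^2 dx = ∫_0^2 (x^6 + 6*x^5 + 13*x^4 + 6*x^3 - 14*x^2 - 12*x + 9) dx. Term by term:
    ∫_0^2 x^6 dx = 128/7;  ∫_0^2 6*x^5 dx = 64;  ∫_0^2 13*x^4 dx = 416/5;
    ∫_0^2 6*x^3 dx = 24;  ∫_0^2 -14*x^2 dx = -112/3;  ∫_0^2 -12*x dx = -24;
    ∫_0^2 9 dx = 18.
  Sum: 128/7 + 64 + 416/5 + 24 − 112/3 − 24 + 18 = 15346/105.
  ∫_0^2 u'(x)^2 dx = ∫_0^2 (9*x^4 + 36*x^3 + 48*x^2 + 24*x + 4) dx. Term by term:
    ∫_0^2 9*x^4 dx = 288/5;  ∫_0^2 36*x^3 dx = 144;  ∫_0^2 48*x^2 dx = 128;
    ∫_0^2 24*x dx = 48;  ∫_0^2 4 dx = 8.
  Sum: 288/5 + 144 + 128 + 48 + 8 = 1928/5.
Adding: ||u||_{H^1}^2 = 15346/105 + 1928/5 = 55834/105.


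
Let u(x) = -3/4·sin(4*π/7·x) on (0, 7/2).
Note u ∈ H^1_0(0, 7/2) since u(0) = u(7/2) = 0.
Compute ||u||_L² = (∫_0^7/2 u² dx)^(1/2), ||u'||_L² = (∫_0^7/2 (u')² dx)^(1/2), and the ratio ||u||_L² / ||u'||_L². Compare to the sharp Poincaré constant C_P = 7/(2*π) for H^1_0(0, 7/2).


||u||_L² / ||u'||_L² = 7/(4*π) < C_P = 7/(2*π).

u(x) = -3/4·sin(4*π/7·x), so u'(x) = -3*π*cos(4*π*x/7)/7.
Writing u(x) = A·sin(kπx/L) with A = -3/4 and k = 2, use ∫_0^L sin²(kπx/L) dx = L/2 and ∫_0^L cos²(kπx/L) dx = L/2.
u² = 9/16·sin²(4*π/7·x) and (u')² = 9*π^2/49·cos²(4*π/7·x), and each of sin², cos² integrates to L/2 = 7/4 over (0, 7/2).
∫_0^7/2 u² dx = 63/64, so ||u||_L² = 3*sqrt(7)/8.
∫_0^7/2 (u')² dx = 9*π^2/28, so ||u'||_L² = 3*sqrt(7)*π/14.
Ratio ||u||_L² / ||u'||_L² = 7/(4*π).
Sharp Poincaré constant on H^1_0(0, 7/2) is C_P = L/π = 7/(2*π), achieved by sin(2*π/7·x).
This is the k = 2 harmonic; the ratio L/(kπ) is strictly less than C_P = L/π, consistent with the sharp inequality ||u||_L² ≤ C_P ||u'||_L².


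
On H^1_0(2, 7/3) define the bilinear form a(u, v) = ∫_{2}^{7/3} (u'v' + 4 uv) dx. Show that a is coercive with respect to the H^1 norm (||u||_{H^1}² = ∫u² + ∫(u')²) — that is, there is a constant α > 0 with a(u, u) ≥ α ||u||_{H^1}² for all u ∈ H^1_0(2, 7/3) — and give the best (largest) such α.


α = 1

Coercivity of a(·,·) on H^1_0(2, 7/3) means a(u, u) ≥ α ||u||_{H^1}² for every u ∈ H^1_0.
The interval has length L = 1/3, and Poincaré/coercivity depend only on L. Here a(u, u) = ∫(u')² + (4)·∫u².
Here c = 4 ≥ 1, so a(u,u) = ∫(u')² + c∫u² ≥ ∫(u')² + ∫u² = ||u||_{H^1}², i.e. α = 1 works. No larger α is possible: a(u,u) ≥ α||u||_{H^1}² means (1−α)∫(u')² ≥ (α−c)∫u², and for the modes u_n = sin(nπ(x−x₀)/L) (x₀ the left endpoint) one has ∫u_n²/∫(u_n')² = (L/(nπ))² → 0, so a(u_n,u_n)/||u_n||_{H^1}² → 1. Hence the optimal constant is α = 1.
Therefore α = 1.


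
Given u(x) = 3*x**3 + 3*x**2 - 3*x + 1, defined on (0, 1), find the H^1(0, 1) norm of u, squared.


||u||_{H^1}^2 = 1074/35

The H^1 norm (squared) on an interval (0, L) is
  ||u||_{H^1}^2 = ∫_0^L u(x)^2 dx + ∫_0^L u'(x)^2 dx.
Compute u'(x) = 9*x**2 + 6*x - 3.
Then u(x)^2 = 9*x**6 + 18*x**5 - 9*x**4 - 12*x**3 + 15*x**2 - 6*x + 1 and u'(x)^2 = 81*x**4 + 108*x**3 - 18*x**2 - 36*x + 9.
Integrate each monomial from 0 to 1 using ∫_0^1 c·x^n dx = c·1^(n+1)/(n+1):
  ∫_0^1 u(x)^2 dx = ∫_0^1 (9*x^6 + 18*x^5 - 9*x^4 - 12*x^3 + 15*x^2 - 6*x + 1) dx. Term by term:
    ∫_0^1 9*x^6 dx = 9/7;  ∫_0^1 18*x^5 dx = 3;  ∫_0^1 -9*x^4 dx = -9/5;
    ∫_0^1 -12*x^3 dx = -3;  ∫_0^1 15*x^2 dx = 5;  ∫_0^1 -6*x dx = -3;
    ∫_0^1 1 dx = 1.
  Sum: 9/7 + 3 − 9/5 − 3 + 5 − 3 + 1 = 87/35.
  ∫_0^1 u'(x)^2 dx = ∫_0^1 (81*x^4 + 108*x^3 - 18*x^2 - 36*x + 9) dx. Term by term:
    ∫_0^1 81*x^4 dx = 81/5;  ∫_0^1 108*x^3 dx = 27;  ∫_0^1 -18*x^2 dx = -6;
    ∫_0^1 -36*x dx = -18;  ∫_0^1 9 dx = 9.
  Sum: 81/5 + 27 − 6 − 18 + 9 = 141/5.
Adding: ||u||_{H^1}^2 = 87/35 + 141/5 = 1074/35.


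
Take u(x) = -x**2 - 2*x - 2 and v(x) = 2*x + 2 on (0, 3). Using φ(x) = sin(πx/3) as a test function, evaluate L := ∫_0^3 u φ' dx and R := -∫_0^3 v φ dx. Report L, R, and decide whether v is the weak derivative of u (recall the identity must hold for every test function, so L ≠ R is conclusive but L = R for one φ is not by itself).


LHS = 30/π, RHS = -30/π. No, v is not the weak derivative of u.

u(x) = -x**2 - 2*x - 2, classical derivative u'(x) = -2*x - 2.
φ(x) = sin(πx/3), so φ'(x) = π*cos(π*x/3)/3.
Note φ(0) = φ(3) = 0, so the boundary term u·φ vanishes.
LHS = ∫_0^3 u(x) φ'(x) dx = ∫_0^3 (-π*x^2*cos(π*x/3)/3 - 2*π*x*cos(π*x/3)/3 - 2*π*cos(π*x/3)/3) dx. Term by term:
  ∫_0^3 -2*π*cos(π*x/3)/3 dx = 0;  ∫_0^3 -2*π*x*cos(π*x/3)/3 dx = 12/π;  ∫_0^3 -π*x^2*cos(π*x/3)/3 dx = 18/π.
Sum: 0 + 12/π + 18/π = 30/π.
So LHS = 30/π.
∫_0^3 v(x) φ(x) dx = ∫_0^3 (2*x*sin(π*x/3) + 2*sin(π*x/3)) dx. Term by term:
  ∫_0^3 2*sin(π*x/3) dx = 12/π;  ∫_0^3 2*x*sin(π*x/3) dx = 18/π.
Sum: 12/π + 18/π = 30/π.
So RHS = -∫_0^3 v(x) φ(x) dx = -30/π.
LHS − RHS = 60/π ≠ 0, so the identity fails.
(For a valid weak derivative the identity must hold for EVERY test function, in particular this one. The failure shows v is NOT the weak derivative of u.)
Correct weak derivative would be u'(x) = -2*x - 2.


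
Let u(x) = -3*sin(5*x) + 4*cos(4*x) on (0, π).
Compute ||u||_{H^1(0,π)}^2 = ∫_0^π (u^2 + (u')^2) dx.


||u||_{H^1(0,π)}^2 = -1360/3 + 253*π

u'(x) = -16*sin(4*x) - 15*cos(5*x).
Expand u² and (u')² and integrate term by term on (0, π), using: for integers n ≥ 1, ∫_0^π sin²(nx) dx = ∫_0^π cos²(nx) dx = π/2; for n ≠ n', ∫_0^π sin(nx)sin(n'x) dx = ∫_0^π cos(nx)cos(n'x) dx = 0; and by product-to-sum, ∫_0^π sin(nx)cos(n'x) dx = ½∫_0^π [sin((n+n')x) + sin((n−n')x)] dx, which is 0 when n+n' is even and 2n/(n²−n'²) when n+n' is odd (it need not vanish on (0, π)).
  u² squared terms: (-3)²·∫sin(5x)² dx = 9·π/2 = 9*π/2;  (4)²·∫cos(4x)² dx = 16·π/2 = 8*π.
  u² cross terms: 2·(-3)·(4)·∫sin(5x)·cos(4x) dx = -24·(10/9) = -80/3.
  So ∫_0^π u² dx = 9*π/2 + 8*π − 80/3 = -80/3 + 25*π/2.
  (u')² squared terms: (-16)²·∫sin(4x)² dx = 256·π/2 = 128*π;  (-15)²·∫cos(5x)² dx = 225·π/2 = 225*π/2.
  (u')² cross terms: 2·(-16)·(-15)·∫sin(4x)·cos(5x) dx = 480·(-8/9) = -1280/3.
  So ∫_0^π (u')² dx = 128*π + 225*π/2 − 1280/3 = -1280/3 + 481*π/2.
||u||_{H^1}^2 = (-80/3 + 25*π/2) + (-1280/3 + 481*π/2) = -1360/3 + 253*π.


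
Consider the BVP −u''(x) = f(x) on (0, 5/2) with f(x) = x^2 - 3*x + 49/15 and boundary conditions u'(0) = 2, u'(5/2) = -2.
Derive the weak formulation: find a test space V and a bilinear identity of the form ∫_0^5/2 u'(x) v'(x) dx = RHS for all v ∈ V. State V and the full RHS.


V = H^1(0, 5/2) (v unrestricted at boundary; u is determined up to an additive constant); weak form: ∫_0^5/2 u'v' dx = ∫_0^5/2 (x^2 - 3*x + 49/15) v dx − 2·v(5/2) − 2·v(0) for all v ∈ V.

Multiply both sides by a test function v and integrate from 0 to 5/2:
  ∫_0^5/2 −u''(x) v(x) dx = ∫_0^5/2 f(x) v(x) dx.
Integrate the LHS by parts once:
  ∫_0^5/2 −u'' v dx = −[u'(x) v(x)]_0^5/2 + ∫_0^5/2 u'(x) v'(x) dx.
Thus ∫_0^5/2 u'(x) v'(x) dx = ∫_0^5/2 f(x) v(x) dx + [u'(x) v(x)]_0^5/2.
Choose V so that boundary terms are either known or forced to vanish.
u has inhomogeneous Neumann u'(0) = 2, u'(5/2) = -2. [u' v]_0^5/2 = (-2)·v(5/2) − (2)·v(0) = − 2·v(5/2) − 2·v(0). Take V = H^1(0, 5/2); boundary term becomes part of RHS.
Weak formulation: find u (satisfying any essential BC) such that ∫_0^5/2 u'(x) v'(x) dx = ∫_0^5/2 f v dx − 2·v(5/2) − 2·v(0) for all v ∈ V (Neumann data are natural BCs: they enter the RHS as boundary terms).
Substituting f(x) = x^2 - 3*x + 49/15, the right-hand side is ∫_0^5/2 (x^2 - 3*x + 49/15) v dx − 2·v(5/2) − 2·v(0).
Compatibility check (pure Neumann): taking v ≡ 1 ∈ V gives 0 = ∫_0^5/2 f dx + (-2) − (2), i.e. ∫_0^5/2 f dx must equal u'(0) − u'(5/2) = 4. Indeed ∫_0^5/2 (x^2 - 3*x + 49/15) dx = 4, so the data are compatible. The solution is then unique only up to an additive constant (fix it e.g. by requiring ∫_0^5/2 u dx = 0).


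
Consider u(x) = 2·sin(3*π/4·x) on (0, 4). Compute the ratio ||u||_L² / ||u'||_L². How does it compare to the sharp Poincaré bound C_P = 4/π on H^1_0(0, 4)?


||u||_L² / ||u'||_L² = 4/(3*π) < C_P = 4/π.

u(x) = 2·sin(3*π/4·x), so u'(x) = 3*π*cos(3*π*x/4)/2.
Writing u(x) = A·sin(kπx/L) with A = 2 and k = 3, use ∫_0^L sin²(kπx/L) dx = L/2 and ∫_0^L cos²(kπx/L) dx = L/2.
u² = 4·sin²(3*π/4·x) and (u')² = 9*π^2/4·cos²(3*π/4·x), and each of sin², cos² integrates to L/2 = 2 over (0, 4).
∫_0^4 u² dx = 8, so ||u||_L² = 2*sqrt(2).
∫_0^4 (u')² dx = 9*π^2/2, so ||u'||_L² = 3*sqrt(2)*π/2.
Ratio ||u||_L² / ||u'||_L² = 4/(3*π).
Sharp Poincaré constant on H^1_0(0, 4) is C_P = L/π = 4/π, achieved by sin(π/4·x).
This is the k = 3 harmonic; the ratio L/(kπ) is strictly less than C_P = L/π, consistent with the sharp inequality ||u||_L² ≤ C_P ||u'||_L².


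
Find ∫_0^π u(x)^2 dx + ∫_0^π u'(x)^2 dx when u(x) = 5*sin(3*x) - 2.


||u||_{H^1(0,π)}^2 = -40/3 + 129*π

u'(x) = 15*cos(3*x).
Expand u² and (u')² and integrate term by term on (0, π), using: for integers n ≥ 1, ∫_0^π sin²(nx) dx = ∫_0^π cos²(nx) dx = π/2; for n ≠ n', ∫_0^π sin(nx)sin(n'x) dx = ∫_0^π cos(nx)cos(n'x) dx = 0; and by product-to-sum, ∫_0^π sin(nx)cos(n'x) dx = ½∫_0^π [sin((n+n')x) + sin((n−n')x)] dx, which is 0 when n+n' is even and 2n/(n²−n'²) when n+n' is odd (it need not vanish on (0, π)). For the constant mode: ∫_0^π 1 dx = π, ∫_0^π cos(nx) dx = 0, ∫_0^π sin(nx) dx = (1−(−1)^n)/n.
  u² squared terms: (-2)²·∫1 dx = 4·π = 4*π;  (5)²·∫sin(3x)² dx = 25·π/2 = 25*π/2.
  u² cross terms: 2·(-2)·(5)·∫1·sin(3x) dx = -20·(2/3) = -40/3.
  So ∫_0^π u² dx = 4*π + 25*π/2 − 40/3 = -40/3 + 33*π/2.
  (u')² squared terms: (15)²·∫cos(3x)² dx = 225·π/2 = 225*π/2.
  So ∫_0^π (u')² dx = 225*π/2.
||u||_{H^1}^2 = (-40/3 + 33*π/2) + (225*π/2) = -40/3 + 129*π.


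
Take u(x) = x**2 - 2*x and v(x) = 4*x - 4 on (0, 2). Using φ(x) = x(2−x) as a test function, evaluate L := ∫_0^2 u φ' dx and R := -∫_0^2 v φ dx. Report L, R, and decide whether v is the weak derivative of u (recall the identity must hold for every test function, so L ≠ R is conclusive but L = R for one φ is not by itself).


LHS = 0, RHS = 0. No, v is not the weak derivative of u.

u(x) = x**2 - 2*x, classical derivative u'(x) = 2*x - 2.
φ(x) = x(2−x), so φ'(x) = 2 - 2*x.
Note φ(0) = φ(2) = 0, so the boundary term u·φ vanishes.
LHS = ∫_0^2 u(x) φ'(x) dx = ∫_0^2 (-2*x^3 + 6*x^2 - 4*x) dx. Term by term:
  ∫_0^2 -2*x^3 dx = -8;  ∫_0^2 6*x^2 dx = 16;  ∫_0^2 -4*x dx = -8.
Sum: -8 + 16 − 8 = 0.
So LHS = 0.
∫_0^2 v(x) φ(x) dx = ∫_0^2 (-4*x^3 + 12*x^2 - 8*x) dx. Term by term:
  ∫_0^2 -4*x^3 dx = -16;  ∫_0^2 12*x^2 dx = 32;  ∫_0^2 -8*x dx = -16.
Sum: -16 + 32 − 16 = 0.
So RHS = -∫_0^2 v(x) φ(x) dx = 0.
LHS = RHS, so the identity holds for this particular φ. But this is necessary, not sufficient: a weak derivative must satisfy the identity for EVERY test function in C_c^∞(0, 2).
Here u is smooth, so its weak derivative equals its classical derivative u'(x) = 2*x - 2. Since v(x) = 4*x - 4 ≠ u'(x), v is NOT the weak derivative of u — the agreement for this single φ is a coincidence (the difference v − u' happens to be L²-orthogonal to this φ).


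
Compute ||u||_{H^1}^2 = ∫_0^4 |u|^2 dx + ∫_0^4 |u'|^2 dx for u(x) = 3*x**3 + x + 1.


||u||_{H^1}^2 = 4168088/105

The H^1 norm (squared) on an interval (0, L) is
  ||u||_{H^1}^2 = ∫_0^L u(x)^2 dx + ∫_0^L u'(x)^2 dx.
Compute u'(x) = 9*x**2 + 1.
Then u(x)^2 = 9*x**6 + 6*x**4 + 6*x**3 + x**2 + 2*x + 1 and u'(x)^2 = 81*x**4 + 18*x**2 + 1.
Integrate each monomial from 0 to 4 using ∫_0^4 c·x^n dx = c·4^(n+1)/(n+1):
  ∫_0^4 u(x)^2 dx = ∫_0^4 (9*x^6 + 6*x^4 + 6*x^3 + x^2 + 2*x + 1) dx. Term by term:
    ∫_0^4 9*x^6 dx = 147456/7;  ∫_0^4 6*x^4 dx = 6144/5;  ∫_0^4 6*x^3 dx = 384;
    ∫_0^4 x^2 dx = 64/3;  ∫_0^4 2*x dx = 16;  ∫_0^4 1 dx = 4.
  Sum: 147456/7 + 6144/5 + 384 + 64/3 + 16 + 4 = 2385524/105.
  ∫_0^4 u'(x)^2 dx = ∫_0^4 (81*x^4 + 18*x^2 + 1) dx. Term by term:
    ∫_0^4 81*x^4 dx = 82944/5;  ∫_0^4 18*x^2 dx = 384;  ∫_0^4 1 dx = 4.
  Sum: 82944/5 + 384 + 4 = 84884/5.
Adding: ||u||_{H^1}^2 = 2385524/105 + 84884/5 = 4168088/105.


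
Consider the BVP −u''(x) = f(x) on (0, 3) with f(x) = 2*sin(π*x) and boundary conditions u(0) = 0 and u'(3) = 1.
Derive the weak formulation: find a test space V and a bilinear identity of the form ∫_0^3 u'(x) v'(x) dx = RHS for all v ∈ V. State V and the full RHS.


V = {v ∈ H^1(0, 3) : v(0) = 0} (test functions vanish at x = 0 where u is specified); weak form: ∫_0^3 u'v' dx = ∫_0^3 (2*sin(π*x)) v dx + v(3) for all v ∈ V.

Multiply both sides by a test function v and integrate from 0 to 3:
  ∫_0^3 −u''(x) v(x) dx = ∫_0^3 f(x) v(x) dx.
Integrate the LHS by parts once:
  ∫_0^3 −u'' v dx = −[u'(x) v(x)]_0^3 + ∫_0^3 u'(x) v'(x) dx.
Thus ∫_0^3 u'(x) v'(x) dx = ∫_0^3 f(x) v(x) dx + [u'(x) v(x)]_0^3.
Choose V so that boundary terms are either known or forced to vanish.
Mixed BC: u(0) = 0 (Dirichlet) and u'(3) = 1 (Neumann). Define V = {v ∈ H^1(0, 3) : v(0) = 0}. Then [u' v]_0^3 = u'(3)·v(3) − u'(0)·0 = v(3).
Weak formulation: find u (satisfying any essential BC) such that ∫_0^3 u'(x) v'(x) dx = ∫_0^3 f v dx + v(3) for all v ∈ V (Dirichlet at 0 absorbed into V; Neumann datum at x = 3 contributes the boundary term).
Substituting f(x) = 2*sin(π*x), the right-hand side is ∫_0^3 (2*sin(π*x)) v dx + v(3).


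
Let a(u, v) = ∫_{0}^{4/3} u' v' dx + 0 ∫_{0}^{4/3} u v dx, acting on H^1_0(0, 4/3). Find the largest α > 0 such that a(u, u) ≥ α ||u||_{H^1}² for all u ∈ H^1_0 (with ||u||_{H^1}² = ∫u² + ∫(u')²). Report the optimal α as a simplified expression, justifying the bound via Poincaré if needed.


α = 9*π^2/(16 + 9*π^2)

Coercivity of a(·,·) on H^1_0(0, 4/3) means a(u, u) ≥ α ||u||_{H^1}² for every u ∈ H^1_0.
The interval has length L = 4/3, and Poincaré/coercivity depend only on L. Here a(u, u) = ∫(u')² + (0)·∫u².
Here c = 0, so a(u,u) = ∫(u')² alone. The condition a(u,u) ≥ α||u||_{H^1}² reads (1−α)∫(u')² ≥ (α−c)∫u². Any admissible α is ≤ 1 (rapidly oscillating u have ∫u²/∫(u')² → 0), and α = 1 would force 0 ≥ (1−c)∫u², impossible since c < 1; so 1−α > 0. By the sharp Poincaré inequality on H^1_0 of an interval of length L, ∫(u')² ≥ (π/L)²∫u² with equality for the first sine mode sin(π(x−x₀)/L) (x₀ the left endpoint), so the inequality holds for all u iff (1−α)(π/L)² ≥ α − c, i.e. α ≤ ((π/L)² + c)/((π/L)² + 1) = (1 + c(L/π)²)/(1 + (L/π)²). (Direct route, valid since c ≤ 0: Poincaré gives c∫u² ≥ c(L/π)²∫(u')², so a(u,u) ≥ (1 + c(L/π)²)∫(u')², while ||u||_{H^1}² ≤ (1 + (L/π)²)∫(u')²; dividing yields the same α.) With (π/L)² = 9*π^2/16 and c = 0, the largest admissible constant is α = ((π/L)² + c)/((π/L)² + 1).
Simplifying, α = 9*π^2/(16 + 9*π^2).


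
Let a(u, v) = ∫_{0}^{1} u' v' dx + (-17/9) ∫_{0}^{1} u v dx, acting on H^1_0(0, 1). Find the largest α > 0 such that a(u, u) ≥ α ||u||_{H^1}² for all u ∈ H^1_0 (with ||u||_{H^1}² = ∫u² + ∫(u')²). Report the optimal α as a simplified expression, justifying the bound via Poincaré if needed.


α = (-17/9 + π^2)/(1 + π^2)

Coercivity of a(·,·) on H^1_0(0, 1) means a(u, u) ≥ α ||u||_{H^1}² for every u ∈ H^1_0.
The interval has length L = 1, and Poincaré/coercivity depend only on L. Here a(u, u) = ∫(u')² + (-17/9)·∫u².
Here c = -17/9 < 0 with |c| < (π/L)² = π^2, so coercivity still holds. The condition a(u,u) ≥ α||u||_{H^1}² reads (1−α)∫(u')² ≥ (α−c)∫u². Any admissible α is ≤ 1 (rapidly oscillating u have ∫u²/∫(u')² → 0), and α = 1 would force 0 ≥ (1−c)∫u², impossible since c < 1; so 1−α > 0. By the sharp Poincaré inequality on H^1_0 of an interval of length L, ∫(u')² ≥ (π/L)²∫u² with equality for the first sine mode sin(π(x−x₀)/L) (x₀ the left endpoint), so the inequality holds for all u iff (1−α)(π/L)² ≥ α − c, i.e. α ≤ ((π/L)² + c)/((π/L)² + 1) = (1 + c(L/π)²)/(1 + (L/π)²). (Direct route, valid since c ≤ 0: Poincaré gives c∫u² ≥ c(L/π)²∫(u')², so a(u,u) ≥ (1 + c(L/π)²)∫(u')², while ||u||_{H^1}² ≤ (1 + (L/π)²)∫(u')²; dividing yields the same α.) With (π/L)² = π^2 and c = -17/9, the largest admissible constant is α = ((π/L)² + c)/((π/L)² + 1).
Simplifying, α = (-17/9 + π^2)/(1 + π^2).


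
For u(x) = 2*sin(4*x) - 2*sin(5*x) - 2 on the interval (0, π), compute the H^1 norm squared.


||u||_{H^1(0,π)}^2 = 16/5 + 90*π

u'(x) = 8*cos(4*x) - 10*cos(5*x).
Expand u² and (u')² and integrate term by term on (0, π), using: for integers n ≥ 1, ∫_0^π sin²(nx) dx = ∫_0^π cos²(nx) dx = π/2; for n ≠ n', ∫_0^π sin(nx)sin(n'x) dx = ∫_0^π cos(nx)cos(n'x) dx = 0; and by product-to-sum, ∫_0^π sin(nx)cos(n'x) dx = ½∫_0^π [sin((n+n')x) + sin((n−n')x)] dx, which is 0 when n+n' is even and 2n/(n²−n'²) when n+n' is odd (it need not vanish on (0, π)). For the constant mode: ∫_0^π 1 dx = π, ∫_0^π cos(nx) dx = 0, ∫_0^π sin(nx) dx = (1−(−1)^n)/n.
  u² squared terms: (-2)²·∫1 dx = 4·π = 4*π;  (-2)²·∫sin(5x)² dx = 4·π/2 = 2*π;  (2)²·∫sin(4x)² dx = 4·π/2 = 2*π.
  u² cross terms: 2·(-2)·(-2)·∫1·sin(5x) dx = 8·(2/5) = 16/5;  2·(-2)·(2)·∫1·sin(4x) dx = -8·(0) = 0;  2·(-2)·(2)·∫sin(5x)·sin(4x) dx = -8·(0) = 0.
  So ∫_0^π u² dx = 4*π + 2*π + 2*π + 16/5 + 0 + 0 = 16/5 + 8*π.
  (u')² squared terms: (-10)²·∫cos(5x)² dx = 100·π/2 = 50*π;  (8)²·∫cos(4x)² dx = 64·π/2 = 32*π.
  (u')² cross terms: 2·(-10)·(8)·∫cos(5x)·cos(4x) dx = -160·(0) = 0.
  So ∫_0^π (u')² dx = 50*π + 32*π + 0 = 82*π.
||u||_{H^1}^2 = (16/5 + 8*π) + (82*π) = 16/5 + 90*π.


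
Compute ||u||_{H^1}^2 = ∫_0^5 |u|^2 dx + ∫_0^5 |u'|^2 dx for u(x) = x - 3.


||u||_{H^1}^2 = 50/3

The H^1 norm (squared) on an interval (0, L) is
  ||u||_{H^1}^2 = ∫_0^L u(x)^2 dx + ∫_0^L u'(x)^2 dx.
Compute u'(x) = 1.
Then u(x)^2 = x**2 - 6*x + 9 and u'(x)^2 = 1.
Integrate each monomial from 0 to 5 using ∫_0^5 c·x^n dx = c·5^(n+1)/(n+1):
  ∫_0^5 u(x)^2 dx = ∫_0^5 (x^2 - 6*x + 9) dx. Term by term:
    ∫_0^5 x^2 dx = 125/3;  ∫_0^5 -6*x dx = -75;  ∫_0^5 9 dx = 45.
  Sum: 125/3 − 75 + 45 = 35/3.
  ∫_0^5 u'(x)^2 dx = ∫_0^5 (1) dx. Term by term:
    ∫_0^5 1 dx = 5.
Adding: ||u||_{H^1}^2 = 35/3 + 5 = 50/3.


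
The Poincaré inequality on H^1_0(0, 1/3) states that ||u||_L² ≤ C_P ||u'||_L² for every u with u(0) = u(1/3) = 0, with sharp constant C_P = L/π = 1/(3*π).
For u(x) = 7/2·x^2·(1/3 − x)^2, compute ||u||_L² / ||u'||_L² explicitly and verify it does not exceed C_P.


||u||_L² / ||u'||_L² = sqrt(3)/18 < C_P = 1/(3*π).

u(x) = 7/2·x^2·(1/3 − x)^2, so u'(x) = 7*x*(3*x - 1)*(6*x - 1)/9.
u(x) = 7/2·x^2·(1/3 − x)^2 vanishes at x = 0 and x = 1/3, so u ∈ H^1_0(0, 1/3). Differentiate via the product rule and integrate the resulting polynomials term by term.
  ∫_0^1/3 u² dx = ∫_0^1/3 (49*x^8/4 - 49*x^7/3 + 49*x^6/6 - 49*x^5/27 + 49*x^4/324) dx. Term by term:
    ∫_0^1/3 49*x^8/4 dx = 49/708588;  ∫_0^1/3 -49*x^7/3 dx = -49/157464;  ∫_0^1/3 49*x^6/6 dx = 7/13122;
    ∫_0^1/3 -49*x^5/27 dx = -49/118098;  ∫_0^1/3 49*x^4/324 dx = 49/393660.
  Sum: 49/708588 − 49/157464 + 7/13122 − 49/118098 + 49/393660 = 7/7085880.
  ∫_0^1/3 (u')² dx = ∫_0^1/3 (196*x^6 - 196*x^5 + 637*x^4/9 - 98*x^3/9 + 49*x^2/81) dx. Term by term:
    ∫_0^1/3 196*x^6 dx = 28/2187;  ∫_0^1/3 -196*x^5 dx = -98/2187;  ∫_0^1/3 637*x^4/9 dx = 637/10935;
    ∫_0^1/3 -98*x^3/9 dx = -49/1458;  ∫_0^1/3 49*x^2/81 dx = 49/6561.
  Sum: 28/2187 − 98/2187 + 637/10935 − 49/1458 + 49/6561 = 7/65610.
∫_0^1/3 u² dx = 7/7085880, so ||u||_L² = sqrt(210)/14580.
∫_0^1/3 (u')² dx = 7/65610, so ||u'||_L² = sqrt(70)/810.
Ratio ||u||_L² / ||u'||_L² = sqrt(3)/18.
Sharp Poincaré constant on H^1_0(0, 1/3) is C_P = L/π = 1/(3*π), achieved by sin(3*π·x).
A polynomial bump cannot attain the sharp Poincaré constant (only the first sine eigenfunction does), so the ratio is strictly less than C_P, consistent with ||u||_L² ≤ C_P ||u'||_L².


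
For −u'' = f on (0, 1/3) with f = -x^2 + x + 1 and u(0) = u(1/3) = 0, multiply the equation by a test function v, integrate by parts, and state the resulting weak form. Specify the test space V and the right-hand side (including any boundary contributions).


V = H^1_0(0, 1/3) (so v(0) = v(1/3) = 0); weak form: ∫_0^1/3 u'v' dx = ∫_0^1/3 (-x^2 + x + 1) v dx for all v ∈ V.

Multiply both sides by a test function v and integrate from 0 to 1/3:
  ∫_0^1/3 −u''(x) v(x) dx = ∫_0^1/3 f(x) v(x) dx.
Integrate the LHS by parts once:
  ∫_0^1/3 −u'' v dx = −[u'(x) v(x)]_0^1/3 + ∫_0^1/3 u'(x) v'(x) dx.
Thus ∫_0^1/3 u'(x) v'(x) dx = ∫_0^1/3 f(x) v(x) dx + [u'(x) v(x)]_0^1/3.
Choose V so that boundary terms are either known or forced to vanish.
u is Dirichlet: u(0) = u(1/3) = 0. Let V = H^1_0(0, 1/3); then v(0) = v(1/3) = 0, and [u' v]_0^1/3 = 0.
Weak formulation: find u (satisfying any essential BC) such that ∫_0^1/3 u'(x) v'(x) dx = ∫_0^1/3 f v dx for all v ∈ V.
Substituting f(x) = -x^2 + x + 1, the right-hand side is ∫_0^1/3 (-x^2 + x + 1) v dx.


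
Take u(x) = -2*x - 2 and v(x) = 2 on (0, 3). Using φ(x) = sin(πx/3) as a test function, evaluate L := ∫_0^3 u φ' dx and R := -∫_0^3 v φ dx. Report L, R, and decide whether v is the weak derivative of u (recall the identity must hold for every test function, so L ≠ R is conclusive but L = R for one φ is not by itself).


LHS = 12/π, RHS = -12/π. No, v is not the weak derivative of u.

u(x) = -2*x - 2, classical derivative u'(x) = -2.
φ(x) = sin(πx/3), so φ'(x) = π*cos(π*x/3)/3.
Note φ(0) = φ(3) = 0, so the boundary term u·φ vanishes.
LHS = ∫_0^3 u(x) φ'(x) dx = ∫_0^3 (-2*π*x*cos(π*x/3)/3 - 2*π*cos(π*x/3)/3) dx. Term by term:
  ∫_0^3 -2*π*cos(π*x/3)/3 dx = 0;  ∫_0^3 -2*π*x*cos(π*x/3)/3 dx = 12/π.
Sum: 0 + 12/π = 12/π.
So LHS = 12/π.
∫_0^3 v(x) φ(x) dx = ∫_0^3 (2*sin(π*x/3)) dx. Term by term:
  ∫_0^3 2*sin(π*x/3) dx = 12/π.
So RHS = -∫_0^3 v(x) φ(x) dx = -12/π.
LHS − RHS = 24/π ≠ 0, so the identity fails.
(For a valid weak derivative the identity must hold for EVERY test function, in particular this one. The failure shows v is NOT the weak derivative of u.)
Correct weak derivative would be u'(x) = -2.
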